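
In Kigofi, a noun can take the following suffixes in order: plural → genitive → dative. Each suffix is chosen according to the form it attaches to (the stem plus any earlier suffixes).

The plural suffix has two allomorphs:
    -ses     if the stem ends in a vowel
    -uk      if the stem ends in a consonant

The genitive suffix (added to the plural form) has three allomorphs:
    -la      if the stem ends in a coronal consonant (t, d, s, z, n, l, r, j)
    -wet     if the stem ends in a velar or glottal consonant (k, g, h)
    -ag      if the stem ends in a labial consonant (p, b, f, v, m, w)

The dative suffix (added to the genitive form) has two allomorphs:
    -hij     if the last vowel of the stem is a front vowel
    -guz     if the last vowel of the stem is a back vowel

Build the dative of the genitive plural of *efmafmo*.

The final sound of *efmafmo* is /o/, which is a vowel, so the plural suffix is -ses, giving *efmafmoses*.
The plural form *efmafmoses* — final consonant /s/ (coronal) → -la → *efmafmosesla*.
The genitive form *efmafmosesla* — last vowel /a/ (a back vowel) → -guz → *efmafmoseslaguz*.

efmafmoseslaguz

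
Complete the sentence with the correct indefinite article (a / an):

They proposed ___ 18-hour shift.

The indefinite article is chosen by the initial *sound* of the following word, not its spelling.
The number *18* is spoken "eighteen", beginning with /ˌeɪˈtiːn/ — a vowel sound.
So the article is *an*: They proposed an 18-hour shift.

an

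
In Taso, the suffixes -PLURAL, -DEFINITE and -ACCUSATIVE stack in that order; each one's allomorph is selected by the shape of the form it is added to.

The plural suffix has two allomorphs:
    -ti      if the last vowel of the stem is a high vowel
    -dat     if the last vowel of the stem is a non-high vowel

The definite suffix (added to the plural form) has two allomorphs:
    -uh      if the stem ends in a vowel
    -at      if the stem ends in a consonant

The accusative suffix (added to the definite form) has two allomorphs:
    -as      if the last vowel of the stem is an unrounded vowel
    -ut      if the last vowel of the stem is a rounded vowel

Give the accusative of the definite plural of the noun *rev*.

*rev* — last vowel /e/ (a non-high vowel) → -dat → *revdat*.
The plural form *revdat*: final sound = /t/, a consonant → -at → *revdatat*.
Since the last vowel of the definite form *revdatat* is /a/ (an unrounded vowel), it takes -as, giving *revdatatas*.

revdatatas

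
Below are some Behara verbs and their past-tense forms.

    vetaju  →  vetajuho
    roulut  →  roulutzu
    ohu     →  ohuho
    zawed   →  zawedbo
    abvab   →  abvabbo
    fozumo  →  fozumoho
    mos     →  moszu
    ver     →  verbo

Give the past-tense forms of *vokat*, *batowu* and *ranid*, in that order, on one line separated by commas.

The alternation tracks the final sound of the stem — -zu when the stem ends in a voiceless consonant (*roulut*, *mos*); -bo when the stem ends in a voiced consonant (*zawed*, *abvab*, *ver*); -ho when the stem ends in a vowel (*vetaju*, *ohu*, *fozumo*).
Since the final sound of *vokat* is /t/ (a voiceless consonant), it takes -zu, giving *vokatzu*.
*batowu*: final sound = /u/, a vowel → -ho → *batowuho*.
*ranid* — final sound /d/ (a voiced consonant) → -bo → *ranidbo*.

vokatzu, batowuho, ranidbo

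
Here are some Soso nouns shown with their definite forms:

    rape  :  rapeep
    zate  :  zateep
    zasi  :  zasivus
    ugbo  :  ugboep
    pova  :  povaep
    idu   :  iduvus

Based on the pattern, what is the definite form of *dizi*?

Looking at the last vowel of each stem: -vus when the last vowel of the stem is a high vowel (*zasi*, *idu*); -ep when the last vowel of the stem is a non-high vowel (*rape*, *zate*, *ugbo*, *pova*).
The last vowel of *dizi* is /i/, which is a high vowel, so the suffix is -vus, giving *dizivus*.

dizivus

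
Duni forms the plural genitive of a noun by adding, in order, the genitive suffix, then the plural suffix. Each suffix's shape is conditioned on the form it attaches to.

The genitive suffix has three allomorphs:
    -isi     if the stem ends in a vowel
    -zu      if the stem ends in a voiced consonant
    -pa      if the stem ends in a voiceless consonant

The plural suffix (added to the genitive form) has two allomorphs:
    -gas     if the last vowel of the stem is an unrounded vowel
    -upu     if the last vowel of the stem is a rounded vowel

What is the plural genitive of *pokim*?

Since the final sound of *pokim* is /m/ (a voiced consonant), it takes -zu, giving *pokimzu*.
The last vowel of the genitive form *pokimzu* is /u/, which is a rounded vowel, so the plural suffix is -upu, giving *pokimzuupu*.

pokimzuupu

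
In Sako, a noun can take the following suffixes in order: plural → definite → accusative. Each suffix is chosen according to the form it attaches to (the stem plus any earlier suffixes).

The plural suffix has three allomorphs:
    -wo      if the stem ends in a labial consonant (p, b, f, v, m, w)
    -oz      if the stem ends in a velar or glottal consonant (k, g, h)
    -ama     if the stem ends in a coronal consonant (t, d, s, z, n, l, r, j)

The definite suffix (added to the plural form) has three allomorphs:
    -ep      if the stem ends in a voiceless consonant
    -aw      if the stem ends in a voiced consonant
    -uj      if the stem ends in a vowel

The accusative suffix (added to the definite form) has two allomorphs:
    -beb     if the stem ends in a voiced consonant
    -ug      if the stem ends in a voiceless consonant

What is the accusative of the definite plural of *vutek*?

vutekozawbeb

*vutek* — final consonant /k/ (velar/glottal) → -oz → *vutekoz*.
The plural form *vutekoz* — final sound /z/ (a voiced consonant) → -aw → *vutekozaw*.
The final consonant of the definite form *vutekozaw* is /w/, which is voiced, so the accusative suffix is -beb, giving *vutekozawbeb*.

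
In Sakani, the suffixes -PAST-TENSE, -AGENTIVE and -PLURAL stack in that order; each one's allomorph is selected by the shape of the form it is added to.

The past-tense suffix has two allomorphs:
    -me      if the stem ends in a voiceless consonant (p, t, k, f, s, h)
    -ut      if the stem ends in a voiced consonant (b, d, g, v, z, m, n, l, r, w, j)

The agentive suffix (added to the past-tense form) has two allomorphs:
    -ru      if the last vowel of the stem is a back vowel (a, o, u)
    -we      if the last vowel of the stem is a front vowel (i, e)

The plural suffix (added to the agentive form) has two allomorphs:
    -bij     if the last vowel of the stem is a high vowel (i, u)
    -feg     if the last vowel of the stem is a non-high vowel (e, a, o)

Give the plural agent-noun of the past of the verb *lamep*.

lamepmewefeg

*lamep* — final consonant /p/ (voiceless) → -me → *lamepme*.
The last vowel of the past-tense form *lamepme* is /e/, which is a front vowel, so the agentive suffix is -we, giving *lamepmewe*.
The agentive form *lamepmewe* — last vowel /e/ (a non-high vowel) → -feg → *lamepmewefeg*.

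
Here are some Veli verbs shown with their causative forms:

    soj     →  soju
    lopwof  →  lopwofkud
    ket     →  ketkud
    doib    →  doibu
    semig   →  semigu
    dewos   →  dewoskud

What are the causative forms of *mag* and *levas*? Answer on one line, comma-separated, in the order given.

The alternation tracks the final consonant of the stem — -kud when the stem ends in a voiceless consonant (*lopwof*, *ket*, *dewos*); -u when the stem ends in a voiced consonant (*soj*, *doib*, *semig*).
The final consonant of *mag* is /g/, which is voiced, so the suffix is -u, giving *magu*.
Since the final consonant of *levas* is /s/ (voiceless), it takes -kud, giving *levaskud*.

magu, levaskud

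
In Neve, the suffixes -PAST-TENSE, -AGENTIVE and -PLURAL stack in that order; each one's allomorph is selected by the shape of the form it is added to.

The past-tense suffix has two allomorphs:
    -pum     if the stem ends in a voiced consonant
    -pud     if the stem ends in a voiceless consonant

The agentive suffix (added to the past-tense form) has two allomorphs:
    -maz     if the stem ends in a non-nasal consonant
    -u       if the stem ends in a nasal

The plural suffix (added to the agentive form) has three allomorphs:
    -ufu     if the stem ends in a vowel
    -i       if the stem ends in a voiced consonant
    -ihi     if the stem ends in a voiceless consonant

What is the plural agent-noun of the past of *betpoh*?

The final consonant of *betpoh* is /h/, which is voiceless, so the past-tense suffix is -pud, giving *betpohpud*.
The past-tense form *betpohpud* — final consonant /d/ (non-nasal) → -maz → *betpohpudmaz*.
The final sound of the agentive form *betpohpudmaz* is /z/, which is a voiced consonant, so the plural suffix is -i, giving *betpohpudmazi*.

betpohpudmazi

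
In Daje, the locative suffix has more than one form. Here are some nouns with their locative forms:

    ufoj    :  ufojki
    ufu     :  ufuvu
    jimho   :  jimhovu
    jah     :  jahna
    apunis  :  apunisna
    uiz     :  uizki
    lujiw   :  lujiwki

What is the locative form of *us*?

usna

Looking at the final sound of each stem: -na when the stem ends in a voiceless consonant (*jah*, *apunis*); -ki when the stem ends in a voiced consonant (*ufoj*, *uiz*, *lujiw*); -vu when the stem ends in a vowel (*ufu*, *jimho*).
*us*: final sound = /s/, a voiceless consonant → -na → *usna*.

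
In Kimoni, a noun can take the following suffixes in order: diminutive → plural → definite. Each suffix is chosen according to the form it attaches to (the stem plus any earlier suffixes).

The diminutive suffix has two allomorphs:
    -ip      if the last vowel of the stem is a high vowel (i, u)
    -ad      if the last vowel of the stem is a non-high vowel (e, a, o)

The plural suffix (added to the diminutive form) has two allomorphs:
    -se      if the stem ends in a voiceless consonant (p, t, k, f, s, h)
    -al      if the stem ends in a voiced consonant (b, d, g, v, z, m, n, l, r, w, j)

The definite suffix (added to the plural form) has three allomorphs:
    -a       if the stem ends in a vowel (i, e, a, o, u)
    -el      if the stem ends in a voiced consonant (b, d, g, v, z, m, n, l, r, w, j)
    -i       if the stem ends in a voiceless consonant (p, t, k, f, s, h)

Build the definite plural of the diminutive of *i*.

The last vowel of *i* is /i/, which is a high vowel, so the diminutive suffix is -ip, giving *iip*.
Since the final consonant of the diminutive form *iip* is /p/ (voiceless), it takes -se, giving *iipse*.
The plural form *iipse*: final sound = /e/, a vowel → -a → *iipsea*.

iipsea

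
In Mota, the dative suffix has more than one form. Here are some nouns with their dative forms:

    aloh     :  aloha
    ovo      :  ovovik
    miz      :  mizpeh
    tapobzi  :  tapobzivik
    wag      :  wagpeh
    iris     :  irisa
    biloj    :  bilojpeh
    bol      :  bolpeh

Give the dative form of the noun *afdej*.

The suffix is conditioned by the final sound: -a when the stem ends in a voiceless consonant (*aloh*, *iris*); -peh when the stem ends in a voiced consonant (*miz*, *wag*, *biloj*, *bol*); -vik when the stem ends in a vowel (*ovo*, *tapobzi*).
Since the final sound of *afdej* is /j/ (a voiced consonant), it takes -peh, giving *afdejpeh*.

afdejpeh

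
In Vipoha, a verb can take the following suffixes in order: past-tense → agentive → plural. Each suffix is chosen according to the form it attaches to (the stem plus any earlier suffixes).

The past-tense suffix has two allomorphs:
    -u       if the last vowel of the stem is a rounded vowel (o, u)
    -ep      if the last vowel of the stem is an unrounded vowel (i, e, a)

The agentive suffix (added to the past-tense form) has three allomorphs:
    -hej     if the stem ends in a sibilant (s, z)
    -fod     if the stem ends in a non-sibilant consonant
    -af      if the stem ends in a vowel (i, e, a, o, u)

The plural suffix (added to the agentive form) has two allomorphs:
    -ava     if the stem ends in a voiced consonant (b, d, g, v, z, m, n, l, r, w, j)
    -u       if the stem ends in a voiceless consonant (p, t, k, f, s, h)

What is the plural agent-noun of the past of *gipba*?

The last vowel of *gipba* is /a/, which is an unrounded vowel, so the past-tense suffix is -ep, giving *gipbaep*.
The past-tense form *gipbaep*: final sound = /p/, a non-sibilant consonant → -fod → *gipbaepfod*.
Since the final consonant of the agentive form *gipbaepfod* is /d/ (voiced), it takes -ava, giving *gipbaepfodava*.

gipbaepfodava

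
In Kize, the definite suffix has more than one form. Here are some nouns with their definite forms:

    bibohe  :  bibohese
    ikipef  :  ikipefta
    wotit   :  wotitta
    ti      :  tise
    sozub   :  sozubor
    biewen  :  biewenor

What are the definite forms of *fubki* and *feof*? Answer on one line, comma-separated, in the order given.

fubkise, feofta

The suffix is conditioned by the final sound: -ta when the stem ends in a voiceless consonant (*ikipef*, *wotit*); -or when the stem ends in a voiced consonant (*sozub*, *biewen*); -se when the stem ends in a vowel (*bibohe*, *ti*).
The final sound of *fubki* is /i/, which is a vowel, so the suffix is -se, giving *fubkise*.
The final sound of *feof* is /f/, which is a voiceless consonant, so the suffix is -ta, giving *feofta*.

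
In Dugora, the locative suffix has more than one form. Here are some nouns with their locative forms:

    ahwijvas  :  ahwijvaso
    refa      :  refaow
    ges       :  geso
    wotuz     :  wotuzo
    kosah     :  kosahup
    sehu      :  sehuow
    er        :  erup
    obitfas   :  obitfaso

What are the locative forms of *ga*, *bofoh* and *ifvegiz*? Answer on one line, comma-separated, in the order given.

The suffix is conditioned by the final sound: -o when the stem ends in a sibilant (*ahwijvas*, *ges*, *wotuz*, *obitfas*); -up when the stem ends in a non-sibilant consonant (*kosah*, *er*); -ow when the stem ends in a vowel (*refa*, *sehu*).
*ga*: final sound = /a/, a vowel → -ow → *gaow*.
*bofoh* — final sound /h/ (a non-sibilant consonant) → -up → *bofohup*.
*ifvegiz*: final sound = /z/, a sibilant → -o → *ifvegizo*.

gaow, bofohup, ifvegizo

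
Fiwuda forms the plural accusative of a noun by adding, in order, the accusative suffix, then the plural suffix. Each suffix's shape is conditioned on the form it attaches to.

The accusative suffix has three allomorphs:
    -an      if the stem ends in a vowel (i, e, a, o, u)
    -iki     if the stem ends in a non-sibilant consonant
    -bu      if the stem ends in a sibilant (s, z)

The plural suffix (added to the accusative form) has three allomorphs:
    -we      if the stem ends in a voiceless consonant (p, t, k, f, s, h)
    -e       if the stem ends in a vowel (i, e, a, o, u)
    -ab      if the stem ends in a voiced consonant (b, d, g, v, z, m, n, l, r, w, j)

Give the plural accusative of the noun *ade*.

adeanab

Since the final sound of *ade* is /e/ (a vowel), it takes -an, giving *adean*.
The accusative form *adean* — final sound /n/ (a voiced consonant) → -ab → *adeanab*.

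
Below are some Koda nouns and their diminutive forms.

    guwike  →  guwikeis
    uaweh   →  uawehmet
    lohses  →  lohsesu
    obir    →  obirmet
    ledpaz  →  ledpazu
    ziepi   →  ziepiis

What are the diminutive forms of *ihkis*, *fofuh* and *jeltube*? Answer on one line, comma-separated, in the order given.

ihkisu, fofuhmet, jeltubeis

The alternation tracks the final sound of the stem — -u when the stem ends in a sibilant (*lohses*, *ledpaz*); -met when the stem ends in a non-sibilant consonant (*uaweh*, *obir*); -is when the stem ends in a vowel (*guwike*, *ziepi*).
*ihkis*: final sound = /s/, a sibilant → -u → *ihkisu*.
The final sound of *fofuh* is /h/, which is a non-sibilant consonant, so the suffix is -met, giving *fofuhmet*.
Since the final sound of *jeltube* is /e/ (a vowel), it takes -is, giving *jeltubeis*.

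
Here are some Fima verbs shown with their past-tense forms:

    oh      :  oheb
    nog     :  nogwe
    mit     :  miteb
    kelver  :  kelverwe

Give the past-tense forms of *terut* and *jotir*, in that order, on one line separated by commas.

teruteb, jotirwe

The pattern is voicing of the final consonant: -eb when the stem ends in a voiceless consonant (*oh*, *mit*); -we when the stem ends in a voiced consonant (*nog*, *kelver*).
*terut*: final consonant = /t/, voiceless → -eb → *teruteb*.
*jotir* — final consonant /r/ (voiced) → -we → *jotirwe*.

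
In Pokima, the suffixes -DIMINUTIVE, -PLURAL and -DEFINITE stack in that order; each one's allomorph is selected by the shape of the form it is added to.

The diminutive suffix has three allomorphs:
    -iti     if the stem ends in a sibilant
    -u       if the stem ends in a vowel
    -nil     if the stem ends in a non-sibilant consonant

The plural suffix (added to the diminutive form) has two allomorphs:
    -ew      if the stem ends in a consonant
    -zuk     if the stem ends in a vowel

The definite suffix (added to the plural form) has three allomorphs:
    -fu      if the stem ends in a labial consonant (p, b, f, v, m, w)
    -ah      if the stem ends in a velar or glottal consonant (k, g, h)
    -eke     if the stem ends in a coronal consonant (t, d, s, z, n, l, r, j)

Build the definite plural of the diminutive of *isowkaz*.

*isowkaz* — final sound /z/ (a sibilant) → -iti → *isowkaziti*.
Since the final sound of the diminutive form *isowkaziti* is /i/ (a vowel), it takes -zuk, giving *isowkazitizuk*.
Since the final consonant of the plural form *isowkazitizuk* is /k/ (velar/glottal), it takes -ah, giving *isowkazitizukah*.

isowkazitizukah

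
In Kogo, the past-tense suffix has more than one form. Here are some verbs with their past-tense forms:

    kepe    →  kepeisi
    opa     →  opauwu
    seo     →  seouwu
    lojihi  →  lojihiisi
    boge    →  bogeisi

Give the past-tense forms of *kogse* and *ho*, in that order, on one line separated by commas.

Looking at the last vowel of each stem: -isi when the last vowel of the stem is a front vowel (*kepe*, *lojihi*, *boge*); -uwu when the last vowel of the stem is a back vowel (*opa*, *seo*).
Since the last vowel of *kogse* is /e/ (a front vowel), it takes -isi, giving *kogseisi*.
Since the last vowel of *ho* is /o/ (a back vowel), it takes -uwu, giving *houwu*.

kogseisi, houwu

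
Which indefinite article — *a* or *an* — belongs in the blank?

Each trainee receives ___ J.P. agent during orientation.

The indefinite article is chosen by the initial *sound* of the following word, not its spelling.
The initialism *J.P.* is read letter by letter; the first letter, J, is pronounced /dʒeɪ/, which begins with a consonant sound.
So the article is *a*: Each trainee receives a J.P. agent during orientation.

a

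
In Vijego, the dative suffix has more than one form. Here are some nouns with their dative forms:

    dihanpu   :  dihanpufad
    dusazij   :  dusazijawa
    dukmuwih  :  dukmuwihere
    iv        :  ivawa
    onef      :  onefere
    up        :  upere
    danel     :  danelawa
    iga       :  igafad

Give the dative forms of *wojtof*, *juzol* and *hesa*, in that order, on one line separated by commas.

wojtofere, juzolawa, hesafad

Looking at the final sound of each stem: -ere when the stem ends in a voiceless consonant (*dukmuwih*, *onef*, *up*); -awa when the stem ends in a voiced consonant (*dusazij*, *iv*, *danel*); -fad when the stem ends in a vowel (*dihanpu*, *iga*).
Since the final sound of *wojtof* is /f/ (a voiceless consonant), it takes -ere, giving *wojtofere*.
The final sound of *juzol* is /l/, which is a voiced consonant, so the suffix is -awa, giving *juzolawa*.
Since the final sound of *hesa* is /a/ (a vowel), it takes -fad, giving *hesafad*.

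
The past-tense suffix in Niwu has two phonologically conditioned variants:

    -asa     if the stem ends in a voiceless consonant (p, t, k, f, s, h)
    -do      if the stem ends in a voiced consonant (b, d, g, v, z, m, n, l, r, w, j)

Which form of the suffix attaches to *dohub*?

-do

*dohub* — final consonant /b/ (voiced) → -do.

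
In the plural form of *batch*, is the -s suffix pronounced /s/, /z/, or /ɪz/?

The stem *batch* ends in a sibilant (/s, z, ʃ, ʒ, tʃ, dʒ/).
The plural suffix surfaces as /ɪz/ after sibilants, /s/ after other voiceless consonants, and /z/ after other voiced sounds.
So the plural -s on *batch* is pronounced /ɪz/.

/ɪz/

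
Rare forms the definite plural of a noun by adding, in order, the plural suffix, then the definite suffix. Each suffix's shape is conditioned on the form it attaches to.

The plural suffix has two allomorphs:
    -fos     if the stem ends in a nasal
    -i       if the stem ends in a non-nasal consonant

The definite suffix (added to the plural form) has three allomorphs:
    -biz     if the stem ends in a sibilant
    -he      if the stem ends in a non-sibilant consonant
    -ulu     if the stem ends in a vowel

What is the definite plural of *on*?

onfosbiz

The final consonant of *on* is /n/, which is a nasal, so the plural suffix is -fos, giving *onfos*.
The plural form *onfos* — final sound /s/ (a sibilant) → -biz → *onfosbiz*.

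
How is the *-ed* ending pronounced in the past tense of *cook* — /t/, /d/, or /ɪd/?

/t/

The stem *cook* ends in a voiceless consonant other than /t/.
The -ed suffix is realized as /ɪd/ after /t, d/; as /t/ after other voiceless consonants; and as /d/ after other voiced sounds.
So -ed on *cook* is pronounced /t/.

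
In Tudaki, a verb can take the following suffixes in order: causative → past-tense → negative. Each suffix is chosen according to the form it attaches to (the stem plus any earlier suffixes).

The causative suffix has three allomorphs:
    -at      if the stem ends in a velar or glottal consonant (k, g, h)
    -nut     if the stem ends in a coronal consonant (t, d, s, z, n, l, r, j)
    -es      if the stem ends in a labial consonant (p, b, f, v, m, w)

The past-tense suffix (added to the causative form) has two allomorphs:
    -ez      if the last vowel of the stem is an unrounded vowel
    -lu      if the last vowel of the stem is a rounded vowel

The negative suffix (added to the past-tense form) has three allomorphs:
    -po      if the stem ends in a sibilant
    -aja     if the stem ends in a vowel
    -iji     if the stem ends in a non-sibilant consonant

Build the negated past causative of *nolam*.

nolamesezpo

Since the final consonant of *nolam* is /m/ (labial), it takes -es, giving *nolames*.
The last vowel of the causative form *nolames* is /e/, which is an unrounded vowel, so the past-tense suffix is -ez, giving *nolamesez*.
The final sound of the past-tense form *nolamesez* is /z/, which is a sibilant, so the negative suffix is -po, giving *nolamesezpo*.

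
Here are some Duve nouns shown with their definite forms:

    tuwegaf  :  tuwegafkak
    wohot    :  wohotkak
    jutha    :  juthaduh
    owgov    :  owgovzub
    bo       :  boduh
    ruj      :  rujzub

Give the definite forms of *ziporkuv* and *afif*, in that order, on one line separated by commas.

The pattern is voicing of the final sound: -kak when the stem ends in a voiceless consonant (*tuwegaf*, *wohot*); -zub when the stem ends in a voiced consonant (*owgov*, *ruj*); -duh when the stem ends in a vowel (*jutha*, *bo*).
*ziporkuv*: final sound = /v/, a voiced consonant → -zub → *ziporkuvzub*.
*afif*: final sound = /f/, a voiceless consonant → -kak → *afifkak*.

ziporkuvzub, afifkak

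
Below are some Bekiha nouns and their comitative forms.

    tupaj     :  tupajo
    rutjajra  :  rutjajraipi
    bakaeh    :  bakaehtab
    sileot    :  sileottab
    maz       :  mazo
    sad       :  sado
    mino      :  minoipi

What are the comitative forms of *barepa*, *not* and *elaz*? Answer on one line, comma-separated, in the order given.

The suffix is conditioned by the final sound: -tab when the stem ends in a voiceless consonant (*bakaeh*, *sileot*); -o when the stem ends in a voiced consonant (*tupaj*, *maz*, *sad*); -ipi when the stem ends in a vowel (*rutjajra*, *mino*).
*barepa*: final sound = /a/, a vowel → -ipi → *barepaipi*.
*not* — final sound /t/ (a voiceless consonant) → -tab → *nottab*.
*elaz*: final sound = /z/, a voiced consonant → -o → *elazo*.

barepaipi, nottab, elazo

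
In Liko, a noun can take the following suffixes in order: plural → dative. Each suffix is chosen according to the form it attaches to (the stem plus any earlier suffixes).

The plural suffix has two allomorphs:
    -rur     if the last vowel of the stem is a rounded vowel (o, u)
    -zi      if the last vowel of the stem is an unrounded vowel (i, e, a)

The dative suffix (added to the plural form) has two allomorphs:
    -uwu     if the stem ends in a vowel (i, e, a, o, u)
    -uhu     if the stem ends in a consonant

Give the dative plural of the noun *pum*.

pumruruhu

Since the last vowel of *pum* is /u/ (a rounded vowel), it takes -rur, giving *pumrur*.
The plural form *pumrur* — final sound /r/ (a consonant) → -uhu → *pumruruhu*.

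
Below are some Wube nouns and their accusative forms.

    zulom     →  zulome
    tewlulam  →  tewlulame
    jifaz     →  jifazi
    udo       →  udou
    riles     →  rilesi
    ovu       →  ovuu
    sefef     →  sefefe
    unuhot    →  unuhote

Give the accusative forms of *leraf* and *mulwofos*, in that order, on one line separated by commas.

The pattern is sibilance of the final sound: -i when the stem ends in a sibilant (*jifaz*, *riles*); -e when the stem ends in a non-sibilant consonant (*zulom*, *tewlulam*, *sefef*, *unuhot*); -u when the stem ends in a vowel (*udo*, *ovu*).
Since the final sound of *leraf* is /f/ (a non-sibilant consonant), it takes -e, giving *lerafe*.
*mulwofos* — final sound /s/ (a sibilant) → -i → *mulwofosi*.

lerafe, mulwofosi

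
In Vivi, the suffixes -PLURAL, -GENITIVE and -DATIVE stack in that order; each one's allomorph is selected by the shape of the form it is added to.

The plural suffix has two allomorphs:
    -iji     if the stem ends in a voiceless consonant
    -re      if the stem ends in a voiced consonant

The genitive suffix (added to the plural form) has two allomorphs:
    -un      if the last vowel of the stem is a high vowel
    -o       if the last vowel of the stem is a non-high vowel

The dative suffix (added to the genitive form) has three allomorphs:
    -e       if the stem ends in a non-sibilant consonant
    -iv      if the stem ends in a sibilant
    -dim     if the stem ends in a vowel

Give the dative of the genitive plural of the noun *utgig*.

utgigreodim

Since the final consonant of *utgig* is /g/ (voiced), it takes -re, giving *utgigre*.
Since the last vowel of the plural form *utgigre* is /e/ (a non-high vowel), it takes -o, giving *utgigreo*.
Since the final sound of the genitive form *utgigreo* is /o/ (a vowel), it takes -dim, giving *utgigreodim*.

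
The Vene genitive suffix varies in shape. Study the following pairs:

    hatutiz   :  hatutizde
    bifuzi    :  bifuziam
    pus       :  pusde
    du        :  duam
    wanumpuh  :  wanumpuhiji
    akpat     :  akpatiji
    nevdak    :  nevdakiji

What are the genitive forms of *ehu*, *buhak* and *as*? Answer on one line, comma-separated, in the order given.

ehuam, buhakiji, asde

The suffix is conditioned by the final sound: -de when the stem ends in a sibilant (*hatutiz*, *pus*); -iji when the stem ends in a non-sibilant consonant (*wanumpuh*, *akpat*, *nevdak*); -am when the stem ends in a vowel (*bifuzi*, *du*).
*ehu*: final sound = /u/, a vowel → -am → *ehuam*.
Since the final sound of *buhak* is /k/ (a non-sibilant consonant), it takes -iji, giving *buhakiji*.
Since the final sound of *as* is /s/ (a sibilant), it takes -de, giving *asde*.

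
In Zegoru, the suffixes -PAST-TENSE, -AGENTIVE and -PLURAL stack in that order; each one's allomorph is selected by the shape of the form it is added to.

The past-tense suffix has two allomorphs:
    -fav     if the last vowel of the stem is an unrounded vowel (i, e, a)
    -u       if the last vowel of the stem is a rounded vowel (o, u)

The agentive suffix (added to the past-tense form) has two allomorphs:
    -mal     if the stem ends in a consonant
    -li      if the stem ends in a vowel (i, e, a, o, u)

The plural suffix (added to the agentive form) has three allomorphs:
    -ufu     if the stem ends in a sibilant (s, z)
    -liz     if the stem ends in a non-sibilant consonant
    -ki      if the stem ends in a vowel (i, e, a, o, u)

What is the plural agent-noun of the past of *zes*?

*zes* — last vowel /e/ (an unrounded vowel) → -fav → *zesfav*.
The past-tense form *zesfav*: final sound = /v/, a consonant → -mal → *zesfavmal*.
The agentive form *zesfavmal* — final sound /l/ (a non-sibilant consonant) → -liz → *zesfavmalliz*.

zesfavmalliz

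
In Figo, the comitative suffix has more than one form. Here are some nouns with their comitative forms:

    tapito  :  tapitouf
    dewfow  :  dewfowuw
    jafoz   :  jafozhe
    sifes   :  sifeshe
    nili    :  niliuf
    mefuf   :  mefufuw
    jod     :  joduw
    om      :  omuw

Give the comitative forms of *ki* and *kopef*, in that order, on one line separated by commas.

kiuf, kopefuw

Looking at the final sound of each stem: -he when the stem ends in a sibilant (*jafoz*, *sifes*); -uw when the stem ends in a non-sibilant consonant (*dewfow*, *mefuf*, *jod*, *om*); -uf when the stem ends in a vowel (*tapito*, *nili*).
*ki*: final sound = /i/, a vowel → -uf → *kiuf*.
*kopef* — final sound /f/ (a non-sibilant consonant) → -uw → *kopefuw*.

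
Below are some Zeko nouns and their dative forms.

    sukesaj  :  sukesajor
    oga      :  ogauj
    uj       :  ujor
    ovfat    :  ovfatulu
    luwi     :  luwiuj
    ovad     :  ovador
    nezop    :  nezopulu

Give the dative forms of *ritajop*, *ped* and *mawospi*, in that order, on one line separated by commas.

The pattern is voicing of the final sound: -ulu when the stem ends in a voiceless consonant (*ovfat*, *nezop*); -or when the stem ends in a voiced consonant (*sukesaj*, *uj*, *ovad*); -uj when the stem ends in a vowel (*oga*, *luwi*).
Since the final sound of *ritajop* is /p/ (a voiceless consonant), it takes -ulu, giving *ritajopulu*.
*ped* — final sound /d/ (a voiced consonant) → -or → *pedor*.
*mawospi* — final sound /i/ (a vowel) → -uj → *mawospiuj*.

ritajopulu, pedor, mawospiuj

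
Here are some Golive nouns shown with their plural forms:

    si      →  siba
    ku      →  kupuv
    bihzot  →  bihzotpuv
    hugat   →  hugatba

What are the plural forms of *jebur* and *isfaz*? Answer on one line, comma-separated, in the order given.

jeburpuv, isfazba

Looking at the last vowel of each stem: -puv when the last vowel of the stem is a rounded vowel (*ku*, *bihzot*); -ba when the last vowel of the stem is an unrounded vowel (*si*, *hugat*).
The last vowel of *jebur* is /u/, which is a rounded vowel, so the suffix is -puv, giving *jeburpuv*.
*isfaz*: last vowel = /a/, an unrounded vowel → -ba → *isfazba*.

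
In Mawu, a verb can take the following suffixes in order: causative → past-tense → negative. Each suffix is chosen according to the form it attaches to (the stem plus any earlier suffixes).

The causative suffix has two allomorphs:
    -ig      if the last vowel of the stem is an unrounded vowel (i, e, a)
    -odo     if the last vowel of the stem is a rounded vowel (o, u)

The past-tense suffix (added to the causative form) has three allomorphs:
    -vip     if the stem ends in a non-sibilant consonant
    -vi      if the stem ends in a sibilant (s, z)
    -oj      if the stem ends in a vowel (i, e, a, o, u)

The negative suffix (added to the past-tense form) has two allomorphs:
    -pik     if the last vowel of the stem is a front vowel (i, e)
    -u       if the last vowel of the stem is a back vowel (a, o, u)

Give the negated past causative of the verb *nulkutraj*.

nulkutrajigvippik

*nulkutraj* — last vowel /a/ (an unrounded vowel) → -ig → *nulkutrajig*.
Since the final sound of the causative form *nulkutrajig* is /g/ (a non-sibilant consonant), it takes -vip, giving *nulkutrajigvip*.
The past-tense form *nulkutrajigvip* — last vowel /i/ (a front vowel) → -pik → *nulkutrajigvippik*.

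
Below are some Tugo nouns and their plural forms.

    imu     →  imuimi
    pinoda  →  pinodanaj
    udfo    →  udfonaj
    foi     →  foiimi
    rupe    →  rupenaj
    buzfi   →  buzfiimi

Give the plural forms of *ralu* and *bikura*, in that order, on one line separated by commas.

raluimi, bikuranaj

The pattern is height harmony: -imi when the last vowel of the stem is a high vowel (*imu*, *foi*, *buzfi*); -naj when the last vowel of the stem is a non-high vowel (*pinoda*, *udfo*, *rupe*).
The last vowel of *ralu* is /u/, which is a high vowel, so the suffix is -imi, giving *raluimi*.
*bikura* — last vowel /a/ (a non-high vowel) → -naj → *bikuranaj*.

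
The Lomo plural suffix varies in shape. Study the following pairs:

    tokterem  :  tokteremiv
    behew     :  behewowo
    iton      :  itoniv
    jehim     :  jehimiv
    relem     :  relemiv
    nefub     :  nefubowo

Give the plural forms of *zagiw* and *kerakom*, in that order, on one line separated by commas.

Looking at the final consonant of each stem: -iv when the stem ends in a nasal (*tokterem*, *iton*, *jehim*, *relem*); -owo when the stem ends in a non-nasal consonant (*behew*, *nefub*).
*zagiw* — final consonant /w/ (non-nasal) → -owo → *zagiwowo*.
*kerakom* — final consonant /m/ (a nasal) → -iv → *kerakomiv*.

zagiwowo, kerakomiv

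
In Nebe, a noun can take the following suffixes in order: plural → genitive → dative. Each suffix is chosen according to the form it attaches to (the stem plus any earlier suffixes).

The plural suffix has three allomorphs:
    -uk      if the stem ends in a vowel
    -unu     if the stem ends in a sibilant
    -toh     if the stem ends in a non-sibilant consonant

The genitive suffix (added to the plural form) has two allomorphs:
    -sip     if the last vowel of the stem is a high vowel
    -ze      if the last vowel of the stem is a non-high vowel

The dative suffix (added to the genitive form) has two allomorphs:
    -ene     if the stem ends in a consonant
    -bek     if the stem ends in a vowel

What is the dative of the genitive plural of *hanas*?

The final sound of *hanas* is /s/, which is a sibilant, so the plural suffix is -unu, giving *hanasunu*.
The last vowel of the plural form *hanasunu* is /u/, which is a high vowel, so the genitive suffix is -sip, giving *hanasunusip*.
The genitive form *hanasunusip* — final sound /p/ (a consonant) → -ene → *hanasunusipene*.

hanasunusipene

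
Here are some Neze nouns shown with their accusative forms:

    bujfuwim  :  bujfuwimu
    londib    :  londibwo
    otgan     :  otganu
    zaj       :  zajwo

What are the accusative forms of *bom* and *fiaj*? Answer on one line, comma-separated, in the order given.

bomu, fiajwo

The alternation tracks the final consonant of the stem — -u when the stem ends in a nasal (*bujfuwim*, *otgan*); -wo when the stem ends in a non-nasal consonant (*londib*, *zaj*).
*bom* — final consonant /m/ (a nasal) → -u → *bomu*.
*fiaj* — final consonant /j/ (non-nasal) → -wo → *fiajwo*.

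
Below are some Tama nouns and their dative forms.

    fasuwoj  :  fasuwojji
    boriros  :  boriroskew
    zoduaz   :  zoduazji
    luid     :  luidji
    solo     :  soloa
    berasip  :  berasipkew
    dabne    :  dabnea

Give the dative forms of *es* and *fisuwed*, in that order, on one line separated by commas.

eskew, fisuwedji

The pattern is voicing of the final sound: -kew when the stem ends in a voiceless consonant (*boriros*, *berasip*); -ji when the stem ends in a voiced consonant (*fasuwoj*, *zoduaz*, *luid*); -a when the stem ends in a vowel (*solo*, *dabne*).
*es* — final sound /s/ (a voiceless consonant) → -kew → *eskew*.
*fisuwed* — final sound /d/ (a voiced consonant) → -ji → *fisuwedji*.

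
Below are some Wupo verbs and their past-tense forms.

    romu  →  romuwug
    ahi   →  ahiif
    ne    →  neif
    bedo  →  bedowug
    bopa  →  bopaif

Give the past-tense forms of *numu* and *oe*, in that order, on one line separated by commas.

numuwug, oeif

Looking at the last vowel of each stem: -wug when the last vowel of the stem is a rounded vowel (*romu*, *bedo*); -if when the last vowel of the stem is an unrounded vowel (*ahi*, *ne*, *bopa*).
*numu*: last vowel = /u/, a rounded vowel → -wug → *numuwug*.
The last vowel of *oe* is /e/, which is an unrounded vowel, so the suffix is -if, giving *oeif*.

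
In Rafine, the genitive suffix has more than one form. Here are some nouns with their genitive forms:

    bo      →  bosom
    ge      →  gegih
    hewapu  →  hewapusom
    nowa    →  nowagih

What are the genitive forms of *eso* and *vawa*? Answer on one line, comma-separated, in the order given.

The pattern is rounding harmony: -som when the last vowel of the stem is a rounded vowel (*bo*, *hewapu*); -gih when the last vowel of the stem is an unrounded vowel (*ge*, *nowa*).
The last vowel of *eso* is /o/, which is a rounded vowel, so the suffix is -som, giving *esosom*.
*vawa*: last vowel = /a/, an unrounded vowel → -gih → *vawagih*.

esosom, vawagih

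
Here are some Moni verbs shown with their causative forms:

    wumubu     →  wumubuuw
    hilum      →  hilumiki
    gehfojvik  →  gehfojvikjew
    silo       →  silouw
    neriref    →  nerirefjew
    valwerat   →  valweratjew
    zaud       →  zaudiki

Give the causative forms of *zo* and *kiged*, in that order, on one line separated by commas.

zouw, kigediki

The pattern is voicing of the final sound: -jew when the stem ends in a voiceless consonant (*gehfojvik*, *neriref*, *valwerat*); -iki when the stem ends in a voiced consonant (*hilum*, *zaud*); -uw when the stem ends in a vowel (*wumubu*, *silo*).
Since the final sound of *zo* is /o/ (a vowel), it takes -uw, giving *zouw*.
*kiged*: final sound = /d/, a voiced consonant → -iki → *kigediki*.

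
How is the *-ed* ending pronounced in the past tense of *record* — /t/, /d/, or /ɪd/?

The stem *record* ends in /t/ or /d/.
The -ed suffix is realized as /ɪd/ after /t, d/; as /t/ after other voiceless consonants; and as /d/ after other voiced sounds.
So -ed on *record* is pronounced /ɪd/.

/ɪd/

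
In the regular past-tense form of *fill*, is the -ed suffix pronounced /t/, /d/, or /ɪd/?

The stem *fill* ends in a voiced sound other than /d/.
The -ed suffix is realized as /ɪd/ after /t, d/; as /t/ after other voiceless consonants; and as /d/ after other voiced sounds.
So -ed on *fill* is pronounced /d/.

/d/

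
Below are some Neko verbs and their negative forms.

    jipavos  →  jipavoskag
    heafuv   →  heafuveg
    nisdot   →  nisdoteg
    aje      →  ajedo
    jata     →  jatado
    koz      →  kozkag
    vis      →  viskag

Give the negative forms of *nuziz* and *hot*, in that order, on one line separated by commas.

Looking at the final sound of each stem: -kag when the stem ends in a sibilant (*jipavos*, *koz*, *vis*); -eg when the stem ends in a non-sibilant consonant (*heafuv*, *nisdot*); -do when the stem ends in a vowel (*aje*, *jata*).
*nuziz* — final sound /z/ (a sibilant) → -kag → *nuzizkag*.
*hot* — final sound /t/ (a non-sibilant consonant) → -eg → *hoteg*.

nuzizkag, hoteg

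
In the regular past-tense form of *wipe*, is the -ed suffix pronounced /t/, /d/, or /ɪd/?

The stem *wipe* ends in a voiceless consonant other than /t/.
The -ed suffix is realized as /ɪd/ after /t, d/; as /t/ after other voiceless consonants; and as /d/ after other voiced sounds.
So -ed on *wipe* is pronounced /t/.

/t/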